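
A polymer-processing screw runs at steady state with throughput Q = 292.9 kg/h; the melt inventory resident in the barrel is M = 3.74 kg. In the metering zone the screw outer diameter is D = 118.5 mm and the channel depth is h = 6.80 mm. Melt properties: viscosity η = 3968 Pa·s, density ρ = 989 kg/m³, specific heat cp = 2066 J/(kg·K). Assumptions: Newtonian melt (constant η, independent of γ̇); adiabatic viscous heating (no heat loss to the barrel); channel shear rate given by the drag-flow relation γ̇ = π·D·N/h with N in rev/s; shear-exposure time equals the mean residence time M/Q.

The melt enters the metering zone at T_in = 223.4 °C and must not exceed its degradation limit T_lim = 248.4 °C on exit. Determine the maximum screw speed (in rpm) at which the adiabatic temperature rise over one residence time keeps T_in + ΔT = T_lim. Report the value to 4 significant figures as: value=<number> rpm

Q_s = Q / 3600 = 292.9 / 3600 = 0.0813611 kg/s
Mean residence time: t_res = M/Q_s = 3.74 kg / 0.0813611 kg/s = 45.9679 s
Geometry in SI: D = 118.5 mm → 0.1185 m, h = 6.80 mm → 0.0068 m
ΔT_a = T_lim − T_in = 248.4 °C − 223.4 °C = 25 K
γ̇_max² = ΔT_a·ρ·cp / (η·t_res) = [25 × 989 × 2066] / [3968 × 45.9679] = 280.053 s⁻²
γ̇_max = sqrt(280.053) = 16.7348 s⁻¹
N_max = γ̇_max h / (πD) = 16.7348·0.0068/(π·0.1185) = 0.305676 rev/s → ×60 = 18.3405 rpm

value=18.34 rpm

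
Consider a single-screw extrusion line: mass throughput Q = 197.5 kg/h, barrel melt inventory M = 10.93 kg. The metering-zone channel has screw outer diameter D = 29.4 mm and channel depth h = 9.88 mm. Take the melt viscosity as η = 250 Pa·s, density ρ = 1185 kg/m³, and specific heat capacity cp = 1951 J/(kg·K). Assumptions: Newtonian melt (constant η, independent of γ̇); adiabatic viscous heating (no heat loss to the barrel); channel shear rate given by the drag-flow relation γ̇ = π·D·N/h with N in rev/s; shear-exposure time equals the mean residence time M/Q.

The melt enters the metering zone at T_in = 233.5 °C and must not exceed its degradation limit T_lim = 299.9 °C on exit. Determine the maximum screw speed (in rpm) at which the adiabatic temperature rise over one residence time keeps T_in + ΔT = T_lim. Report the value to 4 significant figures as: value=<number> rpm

Convert throughput: Q = 197.5 kg/h = 197.5/3600 = 0.0548611 kg/s
t_res = M / Q_s = 10.93 / 0.0548611 = 199.23 s
Convert to metres: D = 0.0294 m, h = 0.00988 m
ΔT_a = T_lim − T_in = 299.9 − 233.5 = 66.4 K
Invert ΔT = ηγ̇²t_res/(ρcp) for γ̇: γ̇_max² = ΔT_a ρ cp / (η t_res) = 66.4·1185·1951 / (250·199.23) = 3082.11 s⁻²
γ̇_max = √3082.11 = 55.5168 s⁻¹
N_max = γ̇_max h / (πD) = 55.5168·0.00988/(π·0.0294) = 5.9386 rev/s → ×60 = 356.316 rpm

value=356.3 rpm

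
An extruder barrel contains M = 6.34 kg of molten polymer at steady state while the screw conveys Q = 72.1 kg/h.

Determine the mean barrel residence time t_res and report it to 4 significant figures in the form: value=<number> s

Throughput in SI: Q_s = 72.1 kg/h ÷ 3600 s/h = 0.0200278 kg/s
t_res = M / Q_s = 6.34 ÷ 0.0200278 = 316.56 s

value=316.6 s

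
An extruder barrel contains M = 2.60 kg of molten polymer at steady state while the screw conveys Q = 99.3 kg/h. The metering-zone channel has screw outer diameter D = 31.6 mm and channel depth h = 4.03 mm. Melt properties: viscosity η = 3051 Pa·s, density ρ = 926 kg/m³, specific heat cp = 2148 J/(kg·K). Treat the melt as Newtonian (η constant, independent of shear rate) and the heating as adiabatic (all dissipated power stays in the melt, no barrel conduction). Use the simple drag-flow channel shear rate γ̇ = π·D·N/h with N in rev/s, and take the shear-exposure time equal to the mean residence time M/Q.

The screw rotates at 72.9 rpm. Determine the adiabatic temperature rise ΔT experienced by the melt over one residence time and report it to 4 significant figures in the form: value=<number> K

value=129.5 K

Q_s = Q / 3600 = 99.3 / 3600 = 0.0275833 kg/s
t_res = M / Q_s = 2.60 / 0.0275833 = 94.2598 s
Geometry in metres: D = 31.6 mm → 0.0316 m, h = 4.03 mm → 0.00403 m; screw speed N = 72.9 rpm = 1.215 rev/s
γ̇ = π·D·N / h = π · 0.0316 · 1.215 / 0.00403 = 29.9301 s⁻¹
Adiabatic rise: ΔT = η γ̇² t_res / (ρ cp) = 3051·(29.9301)²·94.2598 / (926·2148) = 129.521 K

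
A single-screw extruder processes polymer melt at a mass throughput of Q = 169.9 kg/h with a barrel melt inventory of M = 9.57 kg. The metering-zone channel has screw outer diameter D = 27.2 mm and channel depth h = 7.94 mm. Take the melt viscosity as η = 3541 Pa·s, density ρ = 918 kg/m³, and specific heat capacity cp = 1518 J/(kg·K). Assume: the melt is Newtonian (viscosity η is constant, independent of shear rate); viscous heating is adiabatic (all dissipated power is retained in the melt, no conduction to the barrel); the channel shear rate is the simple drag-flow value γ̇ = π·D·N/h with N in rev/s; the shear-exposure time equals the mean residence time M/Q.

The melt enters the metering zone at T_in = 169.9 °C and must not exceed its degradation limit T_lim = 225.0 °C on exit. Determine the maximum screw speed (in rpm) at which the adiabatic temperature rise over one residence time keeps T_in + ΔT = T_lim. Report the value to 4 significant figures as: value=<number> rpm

Convert throughput: Q = 169.9 kg/h = 169.9/3600 = 0.0471944 kg/s
t_res = M / Q_s = 9.57 / 0.0471944 = 202.778 s
Geometry in SI: D = 27.2 mm → 0.0272 m, h = 7.94 mm → 0.00794 m
ΔT_a = T_lim − T_in = 225.0 − 169.9 = 55.1 K
γ̇_max² = ΔT_a·ρ·cp / (η·t_res) = [55.1 × 918 × 1518] / [3541 × 202.778] = 106.935 s⁻²
Take the square root: γ̇_max = √(106.935) = 10.3409 s⁻¹
N_max = γ̇_max·h / (π·D) = 10.3409 · 0.00794 / (π · 0.0272) = 0.960863 rev/s = 57.6518 rpm

value=57.65 rpm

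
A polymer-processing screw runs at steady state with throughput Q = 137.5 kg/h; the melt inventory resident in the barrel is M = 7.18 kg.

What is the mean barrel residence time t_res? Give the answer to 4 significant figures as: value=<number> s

value=188.0 s

Convert throughput: Q = 137.5 kg/h = 137.5/3600 = 0.0381944 kg/s
t_res = M / Q_s = 7.18 / 0.0381944 = 187.985 s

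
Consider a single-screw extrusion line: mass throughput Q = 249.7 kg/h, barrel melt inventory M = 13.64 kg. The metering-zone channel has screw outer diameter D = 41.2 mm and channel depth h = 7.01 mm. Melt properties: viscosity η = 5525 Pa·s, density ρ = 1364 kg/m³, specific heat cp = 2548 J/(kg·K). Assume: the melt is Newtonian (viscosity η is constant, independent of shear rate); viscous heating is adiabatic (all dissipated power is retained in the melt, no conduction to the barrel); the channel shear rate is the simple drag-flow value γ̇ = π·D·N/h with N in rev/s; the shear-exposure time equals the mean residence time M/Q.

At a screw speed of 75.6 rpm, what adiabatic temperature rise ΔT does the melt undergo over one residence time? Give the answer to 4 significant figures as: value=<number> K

Throughput in SI: Q_s = 249.7 kg/h ÷ 3600 s/h = 0.0693611 kg/s
t_res = M / Q_s = 13.64 ÷ 0.0693611 = 196.652 s
D = 41.2 mm = 0.0412 m;  h = 7.01 mm = 0.00701 m;  N = 75.6 rpm / 60 = 1.26 rev/s
γ̇ = π D N / h = (π)(0.0412)(1.26) / 0.00701 = 23.2648 s⁻¹
ΔT = η·γ̇²·t_res / (ρ·cp) = 5525 · (23.2648)² · 196.652 / (1364 · 2548) = 169.206 K

value=169.2 K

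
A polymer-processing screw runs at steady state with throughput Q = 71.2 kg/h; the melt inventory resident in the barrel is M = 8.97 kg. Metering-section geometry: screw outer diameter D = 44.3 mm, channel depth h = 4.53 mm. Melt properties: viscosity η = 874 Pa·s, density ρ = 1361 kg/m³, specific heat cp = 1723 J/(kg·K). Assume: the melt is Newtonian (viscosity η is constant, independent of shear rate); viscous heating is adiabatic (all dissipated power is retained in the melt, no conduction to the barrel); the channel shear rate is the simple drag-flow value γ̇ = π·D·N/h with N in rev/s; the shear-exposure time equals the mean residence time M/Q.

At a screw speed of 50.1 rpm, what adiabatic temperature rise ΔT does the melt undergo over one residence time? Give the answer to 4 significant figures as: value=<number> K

Q_s = Q / 3600 = 71.2 / 3600 = 0.0197778 kg/s
Mean residence time: t_res = M/Q_s = 8.97 kg / 0.0197778 kg/s = 453.539 s
Geometry in metres: D = 44.3 mm → 0.0443 m, h = 4.53 mm → 0.00453 m; screw speed N = 50.1 rpm = 0.835 rev/s
γ̇ = π·D·N / h = π · 0.0443 · 0.835 / 0.00453 = 25.6532 s⁻¹
ΔT = η·γ̇²·t_res/(ρ·cp) = [874 × 25.6532² × 453.539] / [1361 × 1723] = 111.241 K

value=111.2 K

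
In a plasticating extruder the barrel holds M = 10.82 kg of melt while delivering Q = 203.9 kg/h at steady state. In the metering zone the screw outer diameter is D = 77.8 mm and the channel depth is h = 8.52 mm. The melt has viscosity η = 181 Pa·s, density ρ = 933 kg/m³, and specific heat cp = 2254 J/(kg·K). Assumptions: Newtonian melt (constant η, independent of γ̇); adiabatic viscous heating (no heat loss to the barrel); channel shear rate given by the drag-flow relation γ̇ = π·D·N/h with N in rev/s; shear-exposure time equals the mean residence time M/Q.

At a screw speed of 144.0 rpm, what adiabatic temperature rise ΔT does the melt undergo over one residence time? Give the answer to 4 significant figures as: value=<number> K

Convert throughput: Q = 203.9 kg/h = 203.9/3600 = 0.0566389 kg/s
t_res = M / Q_s = 10.82 / 0.0566389 = 191.035 s
D = 77.8 mm = 0.0778 m;  h = 8.52 mm = 0.00852 m;  N = 144.0 rpm / 60 = 2.4 rev/s
γ̇ = π·D·N / h = π · 0.0778 · 2.4 / 0.00852 = 68.8496 s⁻¹
ΔT = η·γ̇²·t_res / (ρ·cp) = 181 · (68.8496)² · 191.035 / (933 · 2254) = 77.9395 K

value=77.94 K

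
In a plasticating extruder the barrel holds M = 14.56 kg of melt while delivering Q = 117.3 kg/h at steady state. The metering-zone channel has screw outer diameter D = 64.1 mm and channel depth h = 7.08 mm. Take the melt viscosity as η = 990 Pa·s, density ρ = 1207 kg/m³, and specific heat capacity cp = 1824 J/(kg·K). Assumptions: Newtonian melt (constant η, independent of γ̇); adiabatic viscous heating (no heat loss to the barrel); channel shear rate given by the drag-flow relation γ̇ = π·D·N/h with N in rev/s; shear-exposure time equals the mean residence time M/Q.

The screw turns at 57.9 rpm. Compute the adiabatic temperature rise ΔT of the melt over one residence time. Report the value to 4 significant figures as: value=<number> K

value=151.4 K

Q_s = Q / 3600 = 117.3 / 3600 = 0.0325833 kg/s
Mean residence time: t_res = M/Q_s = 14.56 kg / 0.0325833 kg/s = 446.854 s
Geometry in metres: D = 64.1 mm → 0.0641 m, h = 7.08 mm → 0.00708 m; screw speed N = 57.9 rpm = 0.965 rev/s
γ̇ = π·D·N / h = π · 0.0641 · 0.965 / 0.00708 = 27.4474 s⁻¹
Adiabatic rise: ΔT = η γ̇² t_res / (ρ cp) = 990·(27.4474)²·446.854 / (1207·1824) = 151.382 K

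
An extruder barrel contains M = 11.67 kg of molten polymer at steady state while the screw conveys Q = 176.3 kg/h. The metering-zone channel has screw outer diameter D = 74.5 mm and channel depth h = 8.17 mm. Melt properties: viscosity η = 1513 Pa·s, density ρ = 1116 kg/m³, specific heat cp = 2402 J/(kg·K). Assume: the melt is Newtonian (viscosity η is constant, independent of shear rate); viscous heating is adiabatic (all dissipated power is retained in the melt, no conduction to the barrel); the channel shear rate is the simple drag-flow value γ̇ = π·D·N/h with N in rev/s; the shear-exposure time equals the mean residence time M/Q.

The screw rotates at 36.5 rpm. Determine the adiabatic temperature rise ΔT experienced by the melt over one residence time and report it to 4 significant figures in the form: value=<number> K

Throughput in SI: Q_s = 176.3 kg/h ÷ 3600 s/h = 0.0489722 kg/s
t_res = M / Q_s = 11.67 / 0.0489722 = 238.298 s
Geometry in metres: D = 74.5 mm → 0.0745 m, h = 8.17 mm → 0.00817 m; screw speed N = 36.5 rpm = 0.608333 rev/s
Shear rate: γ̇ = πDN/h = π·0.0745·0.608333/0.00817 = 17.4271 s⁻¹
Adiabatic rise: ΔT = η γ̇² t_res / (ρ cp) = 1513·(17.4271)²·238.298 / (1116·2402) = 40.8483 K

value=40.85 K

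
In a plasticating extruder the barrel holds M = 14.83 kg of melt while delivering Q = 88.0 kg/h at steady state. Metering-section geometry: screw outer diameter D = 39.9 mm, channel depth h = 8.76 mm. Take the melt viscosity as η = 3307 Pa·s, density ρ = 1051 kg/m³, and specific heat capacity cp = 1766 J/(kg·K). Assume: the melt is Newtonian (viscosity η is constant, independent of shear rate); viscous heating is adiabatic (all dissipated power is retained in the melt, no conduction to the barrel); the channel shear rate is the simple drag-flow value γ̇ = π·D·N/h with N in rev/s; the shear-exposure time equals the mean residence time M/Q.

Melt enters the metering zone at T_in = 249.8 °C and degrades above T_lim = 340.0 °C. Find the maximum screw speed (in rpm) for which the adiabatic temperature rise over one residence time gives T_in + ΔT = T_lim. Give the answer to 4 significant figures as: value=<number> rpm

value=38.30 rpm

Convert throughput: Q = 88.0 kg/h = 88.0/3600 = 0.0244444 kg/s
t_res = M / Q_s = 14.83 / 0.0244444 = 606.682 s
Convert to metres: D = 0.0399 m, h = 0.00876 m
ΔT_a = T_lim − T_in = 340.0 − 249.8 = 90.2 K
Invert ΔT = ηγ̇²t_res/(ρcp) for γ̇: γ̇_max² = ΔT_a ρ cp / (η t_res) = 90.2·1051·1766 / (3307·606.682) = 83.4459 s⁻²
Take the square root: γ̇_max = √(83.4459) = 9.13487 s⁻¹
Solve γ̇ = πDN/h for N: N_max = γ̇_max·h/(π·D) = 9.13487 × 0.00876 / (π × 0.0399) = 0.638387 rev/s = 38.3032 rpm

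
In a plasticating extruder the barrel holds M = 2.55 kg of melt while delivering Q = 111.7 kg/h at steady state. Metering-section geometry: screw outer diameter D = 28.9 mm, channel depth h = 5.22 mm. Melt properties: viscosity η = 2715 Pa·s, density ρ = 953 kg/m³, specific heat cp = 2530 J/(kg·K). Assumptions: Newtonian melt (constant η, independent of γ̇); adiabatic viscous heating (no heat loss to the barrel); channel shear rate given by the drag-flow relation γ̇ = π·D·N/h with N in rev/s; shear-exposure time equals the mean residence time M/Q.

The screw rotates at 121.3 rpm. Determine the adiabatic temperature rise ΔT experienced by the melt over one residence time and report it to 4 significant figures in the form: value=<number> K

value=114.4 K

Throughput in SI: Q_s = 111.7 kg/h ÷ 3600 s/h = 0.0310278 kg/s
t_res = M / Q_s = 2.55 ÷ 0.0310278 = 82.1844 s
Geometry in metres: D = 28.9 mm → 0.0289 m, h = 5.22 mm → 0.00522 m; screw speed N = 121.3 rpm = 2.02167 rev/s
γ̇ = π D N / h = (π)(0.0289)(2.02167) / 0.00522 = 35.1631 s⁻¹
ΔT = η·γ̇²·t_res/(ρ·cp) = [2715 × 35.1631² × 82.1844] / [953 × 2530] = 114.425 K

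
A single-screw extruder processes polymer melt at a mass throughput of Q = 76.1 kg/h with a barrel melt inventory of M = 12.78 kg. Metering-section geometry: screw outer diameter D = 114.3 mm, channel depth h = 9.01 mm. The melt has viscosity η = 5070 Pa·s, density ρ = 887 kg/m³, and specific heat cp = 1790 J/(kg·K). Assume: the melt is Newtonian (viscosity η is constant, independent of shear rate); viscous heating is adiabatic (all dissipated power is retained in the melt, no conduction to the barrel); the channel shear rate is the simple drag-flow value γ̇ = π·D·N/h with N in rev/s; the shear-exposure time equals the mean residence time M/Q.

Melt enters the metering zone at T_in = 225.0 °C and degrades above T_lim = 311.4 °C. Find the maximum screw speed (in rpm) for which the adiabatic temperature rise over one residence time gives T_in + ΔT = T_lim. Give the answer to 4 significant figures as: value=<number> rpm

value=10.07 rpm

Q_s = Q / 3600 = 76.1 / 3600 = 0.0211389 kg/s
t_res = M / Q_s = 12.78 / 0.0211389 = 604.573 s
D = 114.3 mm = 0.1143 m;  h = 9.01 mm = 0.00901 m
ΔT_a = T_lim − T_in = 311.4 − 225.0 = 86.4 K
γ̇_max² = ΔT_a·ρ·cp / (η·t_res) = [86.4 × 887 × 1790] / [5070 × 604.573] = 44.7542 s⁻²
γ̇_max = sqrt(44.7542) = 6.68986 s⁻¹
N_max = γ̇_max·h / (π·D) = 6.68986 · 0.00901 / (π · 0.1143) = 0.167859 rev/s = 10.0716 rpm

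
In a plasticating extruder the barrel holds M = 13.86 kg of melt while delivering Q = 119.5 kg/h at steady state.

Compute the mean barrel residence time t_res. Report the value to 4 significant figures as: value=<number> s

value=417.5 s

Convert throughput: Q = 119.5 kg/h = 119.5/3600 = 0.0331944 kg/s
Mean residence time: t_res = M/Q_s = 13.86 kg / 0.0331944 kg/s = 417.54 s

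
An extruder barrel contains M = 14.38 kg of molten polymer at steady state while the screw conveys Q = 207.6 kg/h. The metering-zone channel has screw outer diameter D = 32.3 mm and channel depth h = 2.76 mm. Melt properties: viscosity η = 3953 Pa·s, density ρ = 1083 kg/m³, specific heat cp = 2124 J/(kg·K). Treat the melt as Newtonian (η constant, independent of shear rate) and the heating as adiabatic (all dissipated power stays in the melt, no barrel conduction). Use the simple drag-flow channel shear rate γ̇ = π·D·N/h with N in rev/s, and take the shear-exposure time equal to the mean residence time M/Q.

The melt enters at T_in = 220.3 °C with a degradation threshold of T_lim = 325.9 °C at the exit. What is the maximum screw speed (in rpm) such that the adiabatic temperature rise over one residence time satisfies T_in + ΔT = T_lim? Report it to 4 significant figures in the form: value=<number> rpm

Throughput in SI: Q_s = 207.6 kg/h ÷ 3600 s/h = 0.0576667 kg/s
t_res = M / Q_s = 14.38 / 0.0576667 = 249.364 s
D = 32.3 mm = 0.0323 m;  h = 2.76 mm = 0.00276 m
ΔT_a = T_lim − T_in = 325.9 − 220.3 = 105.6 K
Invert ΔT = ηγ̇²t_res/(ρcp) for γ̇: γ̇_max² = ΔT_a ρ cp / (η t_res) = 105.6·1083·2124 / (3953·249.364) = 246.426 s⁻²
Take the square root: γ̇_max = √(246.426) = 15.698 s⁻¹
Solve γ̇ = πDN/h for N: N_max = γ̇_max·h/(π·D) = 15.698 × 0.00276 / (π × 0.0323) = 0.426972 rev/s = 25.6183 rpm

value=25.62 rpm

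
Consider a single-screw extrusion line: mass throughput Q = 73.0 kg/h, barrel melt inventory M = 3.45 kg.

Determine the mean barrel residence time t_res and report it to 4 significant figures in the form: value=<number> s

Throughput in SI: Q_s = 73.0 kg/h ÷ 3600 s/h = 0.0202778 kg/s
t_res = M / Q_s = 3.45 ÷ 0.0202778 = 170.137 s

value=170.1 s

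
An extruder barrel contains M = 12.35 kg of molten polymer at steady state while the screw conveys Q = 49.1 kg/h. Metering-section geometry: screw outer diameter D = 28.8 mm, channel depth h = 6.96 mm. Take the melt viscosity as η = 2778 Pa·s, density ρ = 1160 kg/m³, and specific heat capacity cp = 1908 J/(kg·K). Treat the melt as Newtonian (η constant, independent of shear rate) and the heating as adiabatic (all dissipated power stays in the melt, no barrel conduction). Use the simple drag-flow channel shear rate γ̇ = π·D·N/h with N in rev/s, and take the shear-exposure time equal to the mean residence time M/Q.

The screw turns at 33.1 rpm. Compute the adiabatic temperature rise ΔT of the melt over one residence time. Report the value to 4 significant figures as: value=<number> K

value=58.45 K

Convert throughput: Q = 49.1 kg/h = 49.1/3600 = 0.0136389 kg/s
t_res = M / Q_s = 12.35 / 0.0136389 = 905.499 s
D = 28.8 mm = 0.0288 m;  h = 6.96 mm = 0.00696 m;  N = 33.1 rpm / 60 = 0.551667 rev/s
γ̇ = π D N / h = (π)(0.0288)(0.551667) / 0.00696 = 7.1715 s⁻¹
ΔT = η·γ̇²·t_res / (ρ·cp) = 2778 · (7.1715)² · 905.499 / (1160 · 1908) = 58.4526 K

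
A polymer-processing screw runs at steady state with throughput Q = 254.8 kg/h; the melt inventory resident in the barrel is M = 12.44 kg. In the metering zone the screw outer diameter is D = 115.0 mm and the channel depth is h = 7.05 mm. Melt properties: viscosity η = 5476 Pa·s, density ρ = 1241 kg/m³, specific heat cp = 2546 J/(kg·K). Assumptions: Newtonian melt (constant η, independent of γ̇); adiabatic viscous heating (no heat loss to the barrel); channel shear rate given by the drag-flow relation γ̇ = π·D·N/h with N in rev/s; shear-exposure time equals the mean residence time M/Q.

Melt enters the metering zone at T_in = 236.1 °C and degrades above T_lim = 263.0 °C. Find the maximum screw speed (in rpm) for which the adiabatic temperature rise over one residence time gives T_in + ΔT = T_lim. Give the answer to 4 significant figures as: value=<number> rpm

value=11.00 rpm

Throughput in SI: Q_s = 254.8 kg/h ÷ 3600 s/h = 0.0707778 kg/s
t_res = M / Q_s = 12.44 ÷ 0.0707778 = 175.761 s
D = 115.0 mm = 0.115 m;  h = 7.05 mm = 0.00705 m
ΔT_a = T_lim − T_in = 263.0 − 236.1 = 26.9 K
γ̇_max² = ΔT_a·ρ·cp / (η·t_res) = [26.9 × 1241 × 2546] / [5476 × 175.761] = 88.3071 s⁻²
γ̇_max = sqrt(88.3071) = 9.39719 s⁻¹
Solve γ̇ = πDN/h for N: N_max = γ̇_max·h/(π·D) = 9.39719 × 0.00705 / (π × 0.115) = 0.183375 rev/s = 11.0025 rpm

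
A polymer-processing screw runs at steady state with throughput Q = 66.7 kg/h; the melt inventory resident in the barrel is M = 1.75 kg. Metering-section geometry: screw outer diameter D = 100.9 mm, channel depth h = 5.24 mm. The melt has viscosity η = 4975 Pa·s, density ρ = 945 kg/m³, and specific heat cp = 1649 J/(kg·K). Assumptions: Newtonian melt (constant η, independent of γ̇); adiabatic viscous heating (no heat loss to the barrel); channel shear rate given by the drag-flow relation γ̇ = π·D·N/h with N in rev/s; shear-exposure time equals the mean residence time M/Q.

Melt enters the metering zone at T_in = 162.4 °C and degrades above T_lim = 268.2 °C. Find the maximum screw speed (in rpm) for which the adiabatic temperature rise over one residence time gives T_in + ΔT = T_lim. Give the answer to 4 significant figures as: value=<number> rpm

value=18.58 rpm

Throughput in SI: Q_s = 66.7 kg/h ÷ 3600 s/h = 0.0185278 kg/s
t_res = M / Q_s = 1.75 / 0.0185278 = 94.4528 s
Convert to metres: D = 0.1009 m, h = 0.00524 m
ΔT_a = T_lim − T_in = 268.2 − 162.4 = 105.8 K
Invert ΔT = ηγ̇²t_res/(ρcp) for γ̇: γ̇_max² = ΔT_a ρ cp / (η t_res) = 105.8·945·1649 / (4975·94.4528) = 350.857 s⁻²
γ̇_max = √350.857 = 18.7312 s⁻¹
Solve γ̇ = πDN/h for N: N_max = γ̇_max·h/(π·D) = 18.7312 × 0.00524 / (π × 0.1009) = 0.309639 rev/s = 18.5783 rpm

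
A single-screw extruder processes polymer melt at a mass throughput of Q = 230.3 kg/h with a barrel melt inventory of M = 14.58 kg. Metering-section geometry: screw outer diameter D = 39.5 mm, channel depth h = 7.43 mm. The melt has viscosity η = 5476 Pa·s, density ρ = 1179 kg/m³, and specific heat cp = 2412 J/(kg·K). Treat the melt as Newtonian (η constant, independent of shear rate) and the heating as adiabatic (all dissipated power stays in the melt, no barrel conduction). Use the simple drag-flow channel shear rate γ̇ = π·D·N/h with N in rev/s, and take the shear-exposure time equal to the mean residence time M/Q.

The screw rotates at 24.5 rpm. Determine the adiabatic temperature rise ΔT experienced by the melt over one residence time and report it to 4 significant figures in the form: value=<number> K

value=20.41 K

Throughput in SI: Q_s = 230.3 kg/h ÷ 3600 s/h = 0.0639722 kg/s
t_res = M / Q_s = 14.58 / 0.0639722 = 227.911 s
D = 39.5 mm = 0.0395 m;  h = 7.43 mm = 0.00743 m;  N = 24.5 rpm / 60 = 0.408333 rev/s
Shear rate: γ̇ = πDN/h = π·0.0395·0.408333/0.00743 = 6.81982 s⁻¹
Adiabatic rise: ΔT = η γ̇² t_res / (ρ cp) = 5476·(6.81982)²·227.911 / (1179·2412) = 20.4119 K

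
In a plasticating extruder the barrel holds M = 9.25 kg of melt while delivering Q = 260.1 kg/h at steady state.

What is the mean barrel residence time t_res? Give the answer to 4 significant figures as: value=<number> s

Convert throughput: Q = 260.1 kg/h = 260.1/3600 = 0.07225 kg/s
Mean residence time: t_res = M/Q_s = 9.25 kg / 0.07225 kg/s = 128.028 s

value=128.0 s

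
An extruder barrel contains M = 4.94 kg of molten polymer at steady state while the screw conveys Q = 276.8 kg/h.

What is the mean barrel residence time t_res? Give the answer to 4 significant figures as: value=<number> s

value=64.25 s

Q_s = Q / 3600 = 276.8 / 3600 = 0.0768889 kg/s
t_res = M / Q_s = 4.94 / 0.0768889 = 64.2486 s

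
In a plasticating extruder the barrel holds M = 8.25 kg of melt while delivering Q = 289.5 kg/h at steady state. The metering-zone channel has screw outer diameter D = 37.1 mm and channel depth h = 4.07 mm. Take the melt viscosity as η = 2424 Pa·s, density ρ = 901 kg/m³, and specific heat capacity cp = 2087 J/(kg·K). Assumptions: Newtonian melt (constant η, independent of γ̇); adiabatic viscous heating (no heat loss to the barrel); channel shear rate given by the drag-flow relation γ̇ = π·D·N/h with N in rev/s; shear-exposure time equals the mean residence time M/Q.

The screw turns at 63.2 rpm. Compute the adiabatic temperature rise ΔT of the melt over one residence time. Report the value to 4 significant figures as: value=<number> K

value=120.3 K

Throughput in SI: Q_s = 289.5 kg/h ÷ 3600 s/h = 0.0804167 kg/s
t_res = M / Q_s = 8.25 / 0.0804167 = 102.591 s
Convert to SI: D = 0.0371 m, h = 0.00407 m, N = 63.2/60 = 1.05333 rev/s
γ̇ = π D N / h = (π)(0.0371)(1.05333) / 0.00407 = 30.1644 s⁻¹
ΔT = η·γ̇²·t_res/(ρ·cp) = [2424 × 30.1644² × 102.591] / [901 × 2087] = 120.333 K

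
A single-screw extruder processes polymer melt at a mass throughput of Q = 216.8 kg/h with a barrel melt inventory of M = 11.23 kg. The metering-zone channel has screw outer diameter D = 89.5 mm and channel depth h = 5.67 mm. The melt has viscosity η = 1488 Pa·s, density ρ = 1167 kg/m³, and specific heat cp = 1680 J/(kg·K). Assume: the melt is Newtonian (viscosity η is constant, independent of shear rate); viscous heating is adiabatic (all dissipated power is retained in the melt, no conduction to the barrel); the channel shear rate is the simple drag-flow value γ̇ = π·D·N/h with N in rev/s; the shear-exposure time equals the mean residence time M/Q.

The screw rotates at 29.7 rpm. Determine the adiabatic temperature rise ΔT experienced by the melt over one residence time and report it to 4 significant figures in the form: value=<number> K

value=85.28 K

Q_s = Q / 3600 = 216.8 / 3600 = 0.0602222 kg/s
t_res = M / Q_s = 11.23 / 0.0602222 = 186.476 s
Geometry in metres: D = 89.5 mm → 0.0895 m, h = 5.67 mm → 0.00567 m; screw speed N = 29.7 rpm = 0.495 rev/s
γ̇ = π·D·N / h = π · 0.0895 · 0.495 / 0.00567 = 24.5468 s⁻¹
ΔT = η·γ̇²·t_res/(ρ·cp) = [1488 × 24.5468² × 186.476] / [1167 × 1680] = 85.2778 K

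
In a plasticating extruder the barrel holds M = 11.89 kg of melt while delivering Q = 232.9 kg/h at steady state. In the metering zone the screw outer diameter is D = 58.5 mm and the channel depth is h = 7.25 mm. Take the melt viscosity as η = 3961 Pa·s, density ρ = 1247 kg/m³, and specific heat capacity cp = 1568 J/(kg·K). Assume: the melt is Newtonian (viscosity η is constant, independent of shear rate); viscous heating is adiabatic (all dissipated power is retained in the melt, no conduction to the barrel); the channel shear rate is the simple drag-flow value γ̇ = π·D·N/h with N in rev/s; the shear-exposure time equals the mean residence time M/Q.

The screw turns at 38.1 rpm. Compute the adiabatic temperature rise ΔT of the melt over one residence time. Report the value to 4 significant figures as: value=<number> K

Convert throughput: Q = 232.9 kg/h = 232.9/3600 = 0.0646944 kg/s
Mean residence time: t_res = M/Q_s = 11.89 kg / 0.0646944 kg/s = 183.787 s
D = 58.5 mm = 0.0585 m;  h = 7.25 mm = 0.00725 m;  N = 38.1 rpm / 60 = 0.635 rev/s
γ̇ = π D N / h = (π)(0.0585)(0.635) / 0.00725 = 16.0969 s⁻¹
ΔT = η·γ̇²·t_res/(ρ·cp) = [3961 × 16.0969² × 183.787] / [1247 × 1568] = 96.4695 K

value=96.47 K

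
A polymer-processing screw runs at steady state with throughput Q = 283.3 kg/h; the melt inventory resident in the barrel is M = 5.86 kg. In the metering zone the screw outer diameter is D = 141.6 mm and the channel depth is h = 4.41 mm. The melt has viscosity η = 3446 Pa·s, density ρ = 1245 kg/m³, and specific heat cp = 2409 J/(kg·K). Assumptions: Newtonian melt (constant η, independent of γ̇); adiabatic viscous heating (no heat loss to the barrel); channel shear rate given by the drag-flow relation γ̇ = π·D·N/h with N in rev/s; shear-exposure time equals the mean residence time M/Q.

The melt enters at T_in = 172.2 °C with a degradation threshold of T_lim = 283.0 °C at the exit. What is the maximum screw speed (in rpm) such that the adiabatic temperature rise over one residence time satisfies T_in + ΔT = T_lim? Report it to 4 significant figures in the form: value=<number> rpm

value=21.41 rpm

Throughput in SI: Q_s = 283.3 kg/h ÷ 3600 s/h = 0.0786944 kg/s
t_res = M / Q_s = 5.86 / 0.0786944 = 74.4652 s
Geometry in SI: D = 141.6 mm → 0.1416 m, h = 4.41 mm → 0.00441 m
Allowable rise: ΔT_a = T_lim − T_in = 283.0 − 172.2 = 110.8 K
Invert ΔT = ηγ̇²t_res/(ρcp) for γ̇: γ̇_max² = ΔT_a ρ cp / (η t_res) = 110.8·1245·2409 / (3446·74.4652) = 1295.02 s⁻²
Take the square root: γ̇_max = √(1295.02) = 35.9864 s⁻¹
N_max = γ̇_max·h / (π·D) = 35.9864 · 0.00441 / (π · 0.1416) = 0.35675 rev/s = 21.405 rpm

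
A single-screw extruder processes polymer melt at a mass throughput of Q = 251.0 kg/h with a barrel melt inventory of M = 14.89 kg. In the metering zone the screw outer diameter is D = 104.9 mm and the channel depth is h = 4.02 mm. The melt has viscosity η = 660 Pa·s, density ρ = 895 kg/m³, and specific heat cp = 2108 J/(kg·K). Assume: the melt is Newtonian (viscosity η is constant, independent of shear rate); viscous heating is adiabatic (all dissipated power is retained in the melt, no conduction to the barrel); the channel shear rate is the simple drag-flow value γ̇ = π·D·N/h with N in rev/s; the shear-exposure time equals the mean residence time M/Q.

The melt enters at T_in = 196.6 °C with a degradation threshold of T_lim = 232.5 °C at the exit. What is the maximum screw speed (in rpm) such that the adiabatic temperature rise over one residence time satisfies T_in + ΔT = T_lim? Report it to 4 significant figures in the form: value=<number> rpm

value=16.04 rpm

Throughput in SI: Q_s = 251.0 kg/h ÷ 3600 s/h = 0.0697222 kg/s
t_res = M / Q_s = 14.89 ÷ 0.0697222 = 213.562 s
Geometry in SI: D = 104.9 mm → 0.1049 m, h = 4.02 mm → 0.00402 m
Allowable rise: ΔT_a = T_lim − T_in = 232.5 − 196.6 = 35.9 K
Invert ΔT = ηγ̇²t_res/(ρcp) for γ̇: γ̇_max² = ΔT_a ρ cp / (η t_res) = 35.9·895·2108 / (660·213.562) = 480.53 s⁻²
Take the square root: γ̇_max = √(480.53) = 21.921 s⁻¹
Solve γ̇ = πDN/h for N: N_max = γ̇_max·h/(π·D) = 21.921 × 0.00402 / (π × 0.1049) = 0.2674 rev/s = 16.044 rpm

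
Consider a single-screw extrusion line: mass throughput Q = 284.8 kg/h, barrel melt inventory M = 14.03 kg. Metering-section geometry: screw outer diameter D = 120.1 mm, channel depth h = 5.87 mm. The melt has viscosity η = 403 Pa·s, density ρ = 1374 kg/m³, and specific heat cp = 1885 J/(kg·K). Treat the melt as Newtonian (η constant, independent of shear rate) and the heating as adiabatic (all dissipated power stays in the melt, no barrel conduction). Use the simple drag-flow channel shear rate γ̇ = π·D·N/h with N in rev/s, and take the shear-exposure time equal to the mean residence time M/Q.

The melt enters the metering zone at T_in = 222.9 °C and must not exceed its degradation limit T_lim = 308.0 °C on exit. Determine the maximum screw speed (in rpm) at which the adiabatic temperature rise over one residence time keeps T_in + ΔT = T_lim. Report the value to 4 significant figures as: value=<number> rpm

Q_s = Q / 3600 = 284.8 / 3600 = 0.0791111 kg/s
Mean residence time: t_res = M/Q_s = 14.03 kg / 0.0791111 kg/s = 177.346 s
D = 120.1 mm = 0.1201 m;  h = 5.87 mm = 0.00587 m
Allowable rise: ΔT_a = T_lim − T_in = 308.0 − 222.9 = 85.1 K
γ̇_max² = ΔT_a·ρ·cp/(η·t_res) = 85.1·1374·1885/(403·177.346) = 3083.92 s⁻²
Take the square root: γ̇_max = √(3083.92) = 55.533 s⁻¹
N_max = γ̇_max h / (πD) = 55.533·0.00587/(π·0.1201) = 0.863966 rev/s → ×60 = 51.8379 rpm

value=51.84 rpm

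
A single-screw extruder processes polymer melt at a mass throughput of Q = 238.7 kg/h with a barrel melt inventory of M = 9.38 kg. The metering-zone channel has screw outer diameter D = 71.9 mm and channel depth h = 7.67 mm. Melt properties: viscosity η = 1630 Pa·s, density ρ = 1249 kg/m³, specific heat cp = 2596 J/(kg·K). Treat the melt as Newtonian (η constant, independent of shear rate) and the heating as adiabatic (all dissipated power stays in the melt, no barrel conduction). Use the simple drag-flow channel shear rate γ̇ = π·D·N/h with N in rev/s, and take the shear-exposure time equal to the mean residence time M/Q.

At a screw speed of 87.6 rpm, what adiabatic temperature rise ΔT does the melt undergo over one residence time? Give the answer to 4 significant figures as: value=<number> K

Convert throughput: Q = 238.7 kg/h = 238.7/3600 = 0.0663056 kg/s
t_res = M / Q_s = 9.38 ÷ 0.0663056 = 141.466 s
D = 71.9 mm = 0.0719 m;  h = 7.67 mm = 0.00767 m;  N = 87.6 rpm / 60 = 1.46 rev/s
γ̇ = π D N / h = (π)(0.0719)(1.46) / 0.00767 = 42.9968 s⁻¹
ΔT = η·γ̇²·t_res/(ρ·cp) = [1630 × 42.9968² × 141.466] / [1249 × 2596] = 131.476 K

value=131.5 K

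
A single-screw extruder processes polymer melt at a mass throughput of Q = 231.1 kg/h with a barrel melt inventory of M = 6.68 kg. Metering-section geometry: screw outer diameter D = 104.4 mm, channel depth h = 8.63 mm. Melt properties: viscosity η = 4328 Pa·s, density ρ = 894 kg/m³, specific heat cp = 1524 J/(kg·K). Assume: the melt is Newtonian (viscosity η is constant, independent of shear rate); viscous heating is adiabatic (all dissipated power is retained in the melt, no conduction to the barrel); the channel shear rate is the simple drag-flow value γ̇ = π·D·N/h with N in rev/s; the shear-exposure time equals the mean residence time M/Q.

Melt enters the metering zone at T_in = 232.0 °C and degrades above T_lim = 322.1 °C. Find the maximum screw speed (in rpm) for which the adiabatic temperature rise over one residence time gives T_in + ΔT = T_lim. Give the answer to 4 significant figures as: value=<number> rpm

Throughput in SI: Q_s = 231.1 kg/h ÷ 3600 s/h = 0.0641944 kg/s
t_res = M / Q_s = 6.68 ÷ 0.0641944 = 104.059 s
Geometry in SI: D = 104.4 mm → 0.1044 m, h = 8.63 mm → 0.00863 m
ΔT_a = T_lim − T_in = 322.1 − 232.0 = 90.1 K
γ̇_max² = ΔT_a·ρ·cp/(η·t_res) = 90.1·894·1524/(4328·104.059) = 272.572 s⁻²
Take the square root: γ̇_max = √(272.572) = 16.5098 s⁻¹
Solve γ̇ = πDN/h for N: N_max = γ̇_max·h/(π·D) = 16.5098 × 0.00863 / (π × 0.1044) = 0.434411 rev/s = 26.0647 rpm

value=26.06 rpm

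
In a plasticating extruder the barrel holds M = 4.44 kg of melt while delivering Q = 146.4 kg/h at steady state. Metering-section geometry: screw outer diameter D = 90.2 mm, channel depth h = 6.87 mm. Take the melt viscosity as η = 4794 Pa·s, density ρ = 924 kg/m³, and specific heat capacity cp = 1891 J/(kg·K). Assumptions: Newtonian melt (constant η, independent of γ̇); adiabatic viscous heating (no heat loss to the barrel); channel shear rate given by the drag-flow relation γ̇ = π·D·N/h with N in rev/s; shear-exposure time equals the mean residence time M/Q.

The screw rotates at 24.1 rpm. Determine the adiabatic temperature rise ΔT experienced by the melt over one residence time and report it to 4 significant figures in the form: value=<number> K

value=82.23 K

Convert throughput: Q = 146.4 kg/h = 146.4/3600 = 0.0406667 kg/s
t_res = M / Q_s = 4.44 ÷ 0.0406667 = 109.18 s
Geometry in metres: D = 90.2 mm → 0.0902 m, h = 6.87 mm → 0.00687 m; screw speed N = 24.1 rpm = 0.401667 rev/s
Shear rate: γ̇ = πDN/h = π·0.0902·0.401667/0.00687 = 16.5678 s⁻¹
ΔT = η·γ̇²·t_res/(ρ·cp) = [4794 × 16.5678² × 109.18] / [924 × 1891] = 82.2261 K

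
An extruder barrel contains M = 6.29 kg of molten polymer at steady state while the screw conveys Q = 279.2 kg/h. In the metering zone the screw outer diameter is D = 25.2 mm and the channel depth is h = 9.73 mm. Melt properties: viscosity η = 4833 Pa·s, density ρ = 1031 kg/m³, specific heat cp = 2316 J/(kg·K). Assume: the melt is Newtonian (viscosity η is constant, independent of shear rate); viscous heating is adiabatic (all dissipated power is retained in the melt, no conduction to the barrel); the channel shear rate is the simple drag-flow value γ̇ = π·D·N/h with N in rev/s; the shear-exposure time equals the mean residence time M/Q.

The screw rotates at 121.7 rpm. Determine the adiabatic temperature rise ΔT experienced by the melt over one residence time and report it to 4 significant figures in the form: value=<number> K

value=44.71 K

Throughput in SI: Q_s = 279.2 kg/h ÷ 3600 s/h = 0.0775556 kg/s
t_res = M / Q_s = 6.29 / 0.0775556 = 81.1032 s
D = 25.2 mm = 0.0252 m;  h = 9.73 mm = 0.00973 m;  N = 121.7 rpm / 60 = 2.02833 rev/s
γ̇ = π D N / h = (π)(0.0252)(2.02833) / 0.00973 = 16.5035 s⁻¹
ΔT = η·γ̇²·t_res / (ρ·cp) = 4833 · (16.5035)² · 81.1032 / (1031 · 2316) = 44.7107 K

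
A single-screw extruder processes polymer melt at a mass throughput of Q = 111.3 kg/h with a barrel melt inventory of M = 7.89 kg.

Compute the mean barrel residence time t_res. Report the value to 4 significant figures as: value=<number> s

Q_s = Q / 3600 = 111.3 / 3600 = 0.0309167 kg/s
t_res = M / Q_s = 7.89 ÷ 0.0309167 = 255.202 s

value=255.2 s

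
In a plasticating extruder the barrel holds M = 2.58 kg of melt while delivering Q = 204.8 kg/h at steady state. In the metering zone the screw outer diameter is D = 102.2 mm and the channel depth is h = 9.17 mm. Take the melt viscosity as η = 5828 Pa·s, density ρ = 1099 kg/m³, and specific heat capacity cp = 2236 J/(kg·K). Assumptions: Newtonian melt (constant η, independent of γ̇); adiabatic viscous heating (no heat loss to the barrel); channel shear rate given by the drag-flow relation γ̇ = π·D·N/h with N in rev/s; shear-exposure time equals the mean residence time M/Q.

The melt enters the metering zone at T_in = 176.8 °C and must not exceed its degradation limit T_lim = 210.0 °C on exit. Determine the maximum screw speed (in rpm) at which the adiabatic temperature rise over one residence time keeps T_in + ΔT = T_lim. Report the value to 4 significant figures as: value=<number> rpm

value=30.11 rpm

Throughput in SI: Q_s = 204.8 kg/h ÷ 3600 s/h = 0.0568889 kg/s
t_res = M / Q_s = 2.58 ÷ 0.0568889 = 45.3516 s
Convert to metres: D = 0.1022 m, h = 0.00917 m
ΔT_a = T_lim − T_in = 210.0 °C − 176.8 °C = 33.2 K
γ̇_max² = ΔT_a·ρ·cp / (η·t_res) = [33.2 × 1099 × 2236] / [5828 × 45.3516] = 308.671 s⁻²
γ̇_max = √308.671 = 17.569 s⁻¹
N_max = γ̇_max·h / (π·D) = 17.569 · 0.00917 / (π · 0.1022) = 0.501784 rev/s = 30.107 rpm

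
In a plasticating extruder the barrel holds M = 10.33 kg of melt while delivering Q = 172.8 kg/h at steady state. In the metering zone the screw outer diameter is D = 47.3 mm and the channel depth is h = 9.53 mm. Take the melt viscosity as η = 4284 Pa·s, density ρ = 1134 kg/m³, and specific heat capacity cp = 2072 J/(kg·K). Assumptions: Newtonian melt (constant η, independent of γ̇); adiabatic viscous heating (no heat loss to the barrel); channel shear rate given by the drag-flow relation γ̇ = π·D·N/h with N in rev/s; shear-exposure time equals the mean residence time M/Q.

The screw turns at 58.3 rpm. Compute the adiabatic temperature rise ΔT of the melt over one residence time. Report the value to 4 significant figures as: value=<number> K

Q_s = Q / 3600 = 172.8 / 3600 = 0.048 kg/s
t_res = M / Q_s = 10.33 / 0.048 = 215.208 s
D = 47.3 mm = 0.0473 m;  h = 9.53 mm = 0.00953 m;  N = 58.3 rpm / 60 = 0.971667 rev/s
Shear rate: γ̇ = πDN/h = π·0.0473·0.971667/0.00953 = 15.1508 s⁻¹
Adiabatic rise: ΔT = η γ̇² t_res / (ρ cp) = 4284·(15.1508)²·215.208 / (1134·2072) = 90.0693 K

value=90.07 K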